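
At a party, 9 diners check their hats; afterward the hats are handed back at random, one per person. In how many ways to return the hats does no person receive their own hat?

Recurrence: !9 = 8·(!8 + !7).
!9 = 8·(14833 + 1854) = 8·16687 = 133496

133496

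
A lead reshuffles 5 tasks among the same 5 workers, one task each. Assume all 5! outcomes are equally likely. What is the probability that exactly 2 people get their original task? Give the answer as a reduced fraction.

Favorable outcomes: C(5,2)·!3 = 10·2 = 20.
Total outcomes: 5! = 120.
Probability = 20/120 = 1/6.

1/6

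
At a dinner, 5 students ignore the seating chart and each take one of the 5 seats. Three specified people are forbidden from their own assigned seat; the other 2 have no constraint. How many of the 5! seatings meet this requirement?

64

Let A_j be the event that the j-th constrained one is fixed. By inclusion-exclusion over the 3 events:
Σ_{j=0}^{3} (-1)^j C(3,j)(5-j)!
= C(3,0)·5! - C(3,1)·4! + C(3,2)·3! - C(3,3)·2!
= 120 - 72 + 18 - 2
= 64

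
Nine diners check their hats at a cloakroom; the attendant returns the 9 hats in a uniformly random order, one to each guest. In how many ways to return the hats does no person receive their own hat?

133496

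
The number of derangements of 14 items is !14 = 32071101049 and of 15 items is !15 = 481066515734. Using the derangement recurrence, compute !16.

!16 = (16-1)·(!15 + !14) = 15·(481066515734 + 32071101049) = 15·513137616783 = 7697064251745.

7697064251745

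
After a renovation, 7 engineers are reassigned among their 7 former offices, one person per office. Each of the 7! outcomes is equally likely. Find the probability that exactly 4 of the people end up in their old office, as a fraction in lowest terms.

Favorable outcomes: C(7,4)·!3 = 35·2 = 70.
Total outcomes: 7! = 5040.
Probability = 70/5040 = 1/72.

1/72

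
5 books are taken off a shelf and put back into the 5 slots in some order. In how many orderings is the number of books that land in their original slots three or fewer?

119

# with exactly i fixed is C(5,i)·!(5-i); sum over i=0..3:
  i=0: C(5,0)·!5 = 1·44 = 44
  i=1: C(5,1)·!4 = 5·9 = 45
  i=2: C(5,2)·!3 = 10·2 = 20
  i=3: C(5,3)·!2 = 10·1 = 10
Total = 119.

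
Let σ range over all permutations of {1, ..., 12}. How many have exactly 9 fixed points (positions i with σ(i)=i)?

440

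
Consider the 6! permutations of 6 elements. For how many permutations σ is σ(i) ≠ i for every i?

265

!6 = 6! · Σ_{k=0}^{6} (-1)^k/k!
= 6! - 6!/1! + 6!/2! - 6!/3! + 6!/4! - 6!/5! + 6!/6!
= 720 - 720 + 360 - 120 + 30 - 6 + 1
= 265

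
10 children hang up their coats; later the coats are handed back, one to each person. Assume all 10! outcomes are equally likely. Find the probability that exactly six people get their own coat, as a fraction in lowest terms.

1/1920

Favorable outcomes: C(10,6)·!4 = 210·9 = 1890.
Total outcomes: 10! = 3628800.
Probability = 1890/3628800 = 1/1920.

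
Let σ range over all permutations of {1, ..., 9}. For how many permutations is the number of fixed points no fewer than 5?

1339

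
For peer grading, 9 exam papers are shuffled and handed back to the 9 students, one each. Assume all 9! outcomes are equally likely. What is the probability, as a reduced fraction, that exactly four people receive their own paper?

11/720

Favorable outcomes: C(9,4)·!5 = 126·44 = 5544.
Total outcomes: 9! = 362880.
Probability = 5544/362880 = 11/720.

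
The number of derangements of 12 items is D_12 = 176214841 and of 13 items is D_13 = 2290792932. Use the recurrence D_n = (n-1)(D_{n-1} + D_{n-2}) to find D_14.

D_14 = (14-1)·(D_13 + D_12) = 13·(2290792932 + 176214841) = 13·2467007773 = 32071101049.

32071101049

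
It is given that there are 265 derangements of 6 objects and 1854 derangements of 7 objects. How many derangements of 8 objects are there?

D_8 = (8-1)·(D_7 + D_6) = 7·(1854 + 265) = 7·2119 = 14833.

14833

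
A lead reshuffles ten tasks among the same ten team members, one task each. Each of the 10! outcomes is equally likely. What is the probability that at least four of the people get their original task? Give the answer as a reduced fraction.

34457/1814400

Favorable outcomes: Σ_{i≥4} C(10,i)·!(10-i) = 210·265 + 252·44 + 210·9 + 120·2 + 45·1 + 10·0 + 1·1 = 68914.
Total outcomes: 10! = 3628800.
Probability = 68914/3628800 = 34457/1814400.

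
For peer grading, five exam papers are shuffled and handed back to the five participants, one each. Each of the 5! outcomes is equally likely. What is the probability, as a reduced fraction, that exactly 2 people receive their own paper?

Favorable outcomes: C(5,2)·!3 = 10·2 = 20.
Total outcomes: 5! = 120.
Probability = 20/120 = 1/6.

1/6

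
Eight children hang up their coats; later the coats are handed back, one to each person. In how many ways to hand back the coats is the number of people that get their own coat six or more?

Sum C(8,i)·!(8-i) for i = 6..8:
  i=6: C(8,6)·!2 = 28·1 = 28
  i=7: C(8,7)·!1 = 8·0 = 0
  i=8: C(8,8)·!0 = 1·1 = 1
Total = 29.

29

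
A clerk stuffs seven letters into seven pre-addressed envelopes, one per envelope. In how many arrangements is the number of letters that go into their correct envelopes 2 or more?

# with exactly i fixed is C(7,i)·!(7-i); sum over i=2..7:
  i=2: C(7,2)·!5 = 21·44 = 924
  i=3: C(7,3)·!4 = 35·9 = 315
  i=4: C(7,4)·!3 = 35·2 = 70
  i=5: C(7,5)·!2 = 21·1 = 21
  i=6: C(7,6)·!1 = 7·0 = 0
  i=7: C(7,7)·!0 = 1·1 = 1
Total = 1331.

1331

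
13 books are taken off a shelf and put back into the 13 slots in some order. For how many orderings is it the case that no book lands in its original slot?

Use !n = n·!(n-1) + (-1)^n.
!13 = 13·176214841 - 1 = 2290792932

2290792932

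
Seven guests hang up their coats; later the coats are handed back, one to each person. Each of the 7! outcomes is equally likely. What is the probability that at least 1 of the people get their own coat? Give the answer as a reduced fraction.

Favorable outcomes: Σ_{i≥1} C(7,i)·!(7-i) = 7·265 + 21·44 + 35·9 + 35·2 + 21·1 + 7·0 + 1·1 = 3186.
Total outcomes: 7! = 5040.
Probability = 3186/5040 = 177/280.

177/280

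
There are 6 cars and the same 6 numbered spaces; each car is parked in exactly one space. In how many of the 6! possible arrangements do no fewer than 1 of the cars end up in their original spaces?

Sum C(6,i)·!(6-i) for i = 1..6:
  i=1: C(6,1)·!5 = 6·44 = 264
  i=2: C(6,2)·!4 = 15·9 = 135
  i=3: C(6,3)·!3 = 20·2 = 40
  i=4: C(6,4)·!2 = 15·1 = 15
  i=5: C(6,5)·!1 = 6·0 = 0
  i=6: C(6,6)·!0 = 1·1 = 1
Total = 455.

455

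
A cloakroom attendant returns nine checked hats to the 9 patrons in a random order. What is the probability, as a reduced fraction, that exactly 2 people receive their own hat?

Favorable outcomes: C(9,2)·!7 = 36·1854 = 66744.
Total outcomes: 9! = 362880.
Probability = 66744/362880 = 103/560.

103/560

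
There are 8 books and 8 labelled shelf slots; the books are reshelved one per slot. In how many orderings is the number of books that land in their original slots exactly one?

14832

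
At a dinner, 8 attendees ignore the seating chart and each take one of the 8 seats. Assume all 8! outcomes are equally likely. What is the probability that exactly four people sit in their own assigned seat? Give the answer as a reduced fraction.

Favorable outcomes: C(8,4)·!4 = 70·9 = 630.
Total outcomes: 8! = 40320.
Probability = 630/40320 = 1/64.

1/64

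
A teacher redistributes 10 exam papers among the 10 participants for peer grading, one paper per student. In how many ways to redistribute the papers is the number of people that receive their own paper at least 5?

# with exactly i fixed is C(10,i)·!(10-i); sum over i=5..10:
  i=5: C(10,5)·!5 = 252·44 = 11088
  i=6: C(10,6)·!4 = 210·9 = 1890
  i=7: C(10,7)·!3 = 120·2 = 240
  i=8: C(10,8)·!2 = 45·1 = 45
  i=9: C(10,9)·!1 = 10·0 = 0
  i=10: C(10,10)·!0 = 1·1 = 1
Total = 13264.

13264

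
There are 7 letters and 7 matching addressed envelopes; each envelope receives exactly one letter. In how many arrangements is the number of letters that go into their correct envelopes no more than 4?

# with exactly i fixed is C(7,i)·!(7-i); sum over i=0..4:
  i=0: C(7,0)·!7 = 1·1854 = 1854
  i=1: C(7,1)·!6 = 7·265 = 1855
  i=2: C(7,2)·!5 = 21·44 = 924
  i=3: C(7,3)·!4 = 35·9 = 315
  i=4: C(7,4)·!3 = 35·2 = 70
Total = 5018.

5018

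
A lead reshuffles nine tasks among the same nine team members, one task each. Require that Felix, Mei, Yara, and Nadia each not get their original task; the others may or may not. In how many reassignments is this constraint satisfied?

229080

Inclusion-exclusion on the 4 forbidden self-matches:
Σ_{j=0}^{4} (-1)^j C(4,j)(9-j)!
= C(4,0)·9! - C(4,1)·8! + C(4,2)·7! - C(4,3)·6! + C(4,4)·5!
= 362880 - 161280 + 30240 - 2880 + 120
= 229080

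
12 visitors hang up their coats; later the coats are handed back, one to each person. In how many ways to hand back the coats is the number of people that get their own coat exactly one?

Choose which one of the 12 is fixed: C(12,1) = 12.
The other 11 form a derangement: !11 = 14684570.
Total: 12 × 14684570 = 176214840.

176214840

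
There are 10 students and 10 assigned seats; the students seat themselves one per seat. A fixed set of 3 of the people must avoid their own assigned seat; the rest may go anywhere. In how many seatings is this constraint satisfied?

2656080

Inclusion-exclusion on the 3 forbidden self-matches:
Σ_{j=0}^{3} (-1)^j C(3,j)(10-j)!
= C(3,0)·10! - C(3,1)·9! + C(3,2)·8! - C(3,3)·7!
= 3628800 - 1088640 + 120960 - 5040
= 2656080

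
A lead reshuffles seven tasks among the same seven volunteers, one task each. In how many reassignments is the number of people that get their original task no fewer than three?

407

# with exactly i fixed is C(7,i)·!(7-i); sum over i=3..7:
  i=3: C(7,3)·!4 = 35·9 = 315
  i=4: C(7,4)·!3 = 35·2 = 70
  i=5: C(7,5)·!2 = 21·1 = 21
  i=6: C(7,6)·!1 = 7·0 = 0
  i=7: C(7,7)·!0 = 1·1 = 1
Total = 407.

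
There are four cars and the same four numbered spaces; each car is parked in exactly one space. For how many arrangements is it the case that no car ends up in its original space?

!4 = 4! · Σ_{k=0}^{4} (-1)^k/k!
= 4! - 4!/1! + 4!/2! - 4!/3! + 4!/4!
= 24 - 24 + 12 - 4 + 1
= 9

9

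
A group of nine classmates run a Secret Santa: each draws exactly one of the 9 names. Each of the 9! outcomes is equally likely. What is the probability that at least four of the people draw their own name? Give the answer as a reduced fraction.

6883/362880

Favorable outcomes: Σ_{i≥4} C(9,i)·!(9-i) = 126·44 + 126·9 + 84·2 + 36·1 + 9·0 + 1·1 = 6883.
Total outcomes: 9! = 362880.
Probability = 6883/362880 = 6883/362880.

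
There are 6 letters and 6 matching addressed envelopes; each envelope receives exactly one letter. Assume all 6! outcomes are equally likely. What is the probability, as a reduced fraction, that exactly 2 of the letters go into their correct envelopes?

Favorable outcomes: C(6,2)·!4 = 15·9 = 135.
Total outcomes: 6! = 720.
Probability = 135/720 = 3/16.

3/16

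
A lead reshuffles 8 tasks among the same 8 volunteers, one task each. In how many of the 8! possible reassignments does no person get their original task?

By inclusion-exclusion, !8 = Σ (-1)^k · 8!/k! for k=0..8
= 8! - 8!/1! + 8!/2! - 8!/3! + 8!/4! - 8!/5! + 8!/6! - 8!/7! + 8!/8!
= 40320 - 40320 + 20160 - 6720 + 1680 - 336 + 56 - 8 + 1
= 14833

14833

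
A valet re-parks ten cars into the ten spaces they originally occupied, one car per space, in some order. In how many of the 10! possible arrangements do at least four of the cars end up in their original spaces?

68914

# with exactly i fixed is C(10,i)·!(10-i); sum over i=4..10:
  i=4: C(10,4)·!6 = 210·265 = 55650
  i=5: C(10,5)·!5 = 252·44 = 11088
  i=6: C(10,6)·!4 = 210·9 = 1890
  i=7: C(10,7)·!3 = 120·2 = 240
  i=8: C(10,8)·!2 = 45·1 = 45
  i=9: C(10,9)·!1 = 10·0 = 0
  i=10: C(10,10)·!0 = 1·1 = 1
Total = 68914.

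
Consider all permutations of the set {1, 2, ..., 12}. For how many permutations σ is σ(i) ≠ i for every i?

The subfactorial !12 = [12!/e] (nearest integer).
12! = 479001600, and 479001600/e ≈ 176214840.93, so !12 = 176214841.

176214841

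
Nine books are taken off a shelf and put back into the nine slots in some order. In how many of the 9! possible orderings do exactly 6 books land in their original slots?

Pick the 6 fixed positions: C(9,6) = 84 ways.
The remaining 3 must be deranged: !3 = 2.
Total: 84 × 2 = 168.

168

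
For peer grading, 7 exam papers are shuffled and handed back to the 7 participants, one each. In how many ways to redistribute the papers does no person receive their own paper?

1854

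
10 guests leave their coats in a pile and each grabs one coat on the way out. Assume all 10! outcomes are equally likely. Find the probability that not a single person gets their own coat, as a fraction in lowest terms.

Favorable outcomes: !10 = 1334961.
Total outcomes: 10! = 3628800.
Probability = 1334961/3628800 = 16481/44800.

16481/44800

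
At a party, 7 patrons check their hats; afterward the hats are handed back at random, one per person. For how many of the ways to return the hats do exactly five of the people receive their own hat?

Choose which 5 of the 7 are fixed: C(7,5) = 21.
The remaining 2 must be deranged: !2 = 1.
Total: 21 × 1 = 21.

21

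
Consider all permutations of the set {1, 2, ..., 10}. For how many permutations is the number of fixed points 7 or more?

# with exactly i fixed is C(10,i)·!(10-i); sum over i=7..10:
  i=7: C(10,7)·!3 = 120·2 = 240
  i=8: C(10,8)·!2 = 45·1 = 45
  i=9: C(10,9)·!1 = 10·0 = 0
  i=10: C(10,10)·!0 = 1·1 = 1
Total = 286.

286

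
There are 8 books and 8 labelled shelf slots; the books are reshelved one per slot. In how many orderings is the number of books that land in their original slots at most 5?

40291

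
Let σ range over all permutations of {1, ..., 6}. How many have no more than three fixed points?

704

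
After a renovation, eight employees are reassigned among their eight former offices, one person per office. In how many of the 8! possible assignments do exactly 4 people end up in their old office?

630

Pick the 4 fixed positions: C(8,4) = 70 ways.
The other 4 form a derangement: !4 = 9.
Total: 70 × 9 = 630.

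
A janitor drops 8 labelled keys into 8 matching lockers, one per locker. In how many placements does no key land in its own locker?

By inclusion-exclusion, !8 = Σ (-1)^k · 8!/k! for k=0..8
= 8! - 8!/1! + 8!/2! - 8!/3! + 8!/4! - 8!/5! + 8!/6! - 8!/7! + 8!/8!
= 40320 - 40320 + 20160 - 6720 + 1680 - 336 + 56 - 8 + 1
= 14833

14833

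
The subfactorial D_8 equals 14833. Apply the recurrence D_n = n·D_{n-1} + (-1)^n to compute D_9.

133496

D_9 = 9·14833 - 1 = 133496.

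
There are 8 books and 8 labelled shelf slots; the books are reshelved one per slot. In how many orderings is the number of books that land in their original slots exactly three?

Choose which 3 of the 8 are fixed: C(8,3) = 56.
The remaining 5 must be deranged: !5 = 44.
Total: 56 × 44 = 2464.

2464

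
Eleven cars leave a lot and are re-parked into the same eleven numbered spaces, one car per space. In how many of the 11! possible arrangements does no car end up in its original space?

14684570

The subfactorial !11 = [11!/e] (nearest integer).
11! = 39916800, and 39916800/e ≈ 14684570.08, so !11 = 14684570.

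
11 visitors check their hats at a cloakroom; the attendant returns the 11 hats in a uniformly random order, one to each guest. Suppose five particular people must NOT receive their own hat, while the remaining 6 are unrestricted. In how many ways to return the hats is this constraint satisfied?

25022880

Let A_j be the event that the j-th constrained one is fixed. By inclusion-exclusion over the 5 events:
Σ_{j=0}^{5} (-1)^j C(5,j)(11-j)!
= C(5,0)·11! - C(5,1)·10! + C(5,2)·9! - C(5,3)·8! + C(5,4)·7! - C(5,5)·6!
= 39916800 - 18144000 + 3628800 - 403200 + 25200 - 720
= 25022880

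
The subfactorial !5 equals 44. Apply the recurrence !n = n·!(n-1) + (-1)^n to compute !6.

!6 = 6·44 + 1 = 265.

265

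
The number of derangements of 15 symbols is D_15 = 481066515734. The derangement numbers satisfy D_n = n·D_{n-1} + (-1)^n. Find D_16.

7697064251745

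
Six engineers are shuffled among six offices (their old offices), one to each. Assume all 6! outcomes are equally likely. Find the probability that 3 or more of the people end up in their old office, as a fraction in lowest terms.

7/90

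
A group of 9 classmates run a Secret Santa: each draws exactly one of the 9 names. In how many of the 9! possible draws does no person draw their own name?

133496

Use !n = n·!(n-1) + (-1)^n.
!9 = 9·14833 - 1 = 133496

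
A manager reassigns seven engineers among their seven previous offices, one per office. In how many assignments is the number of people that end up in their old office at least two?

Sum C(7,i)·!(7-i) for i = 2..7:
  i=2: C(7,2)·!5 = 21·44 = 924
  i=3: C(7,3)·!4 = 35·9 = 315
  i=4: C(7,4)·!3 = 35·2 = 70
  i=5: C(7,5)·!2 = 21·1 = 21
  i=6: C(7,6)·!1 = 7·0 = 0
  i=7: C(7,7)·!0 = 1·1 = 1
Total = 1331.

1331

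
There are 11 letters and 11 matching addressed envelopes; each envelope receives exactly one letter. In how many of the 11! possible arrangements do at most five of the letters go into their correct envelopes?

39893116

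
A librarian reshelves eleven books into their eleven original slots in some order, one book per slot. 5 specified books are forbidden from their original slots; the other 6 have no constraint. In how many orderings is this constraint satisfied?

25022880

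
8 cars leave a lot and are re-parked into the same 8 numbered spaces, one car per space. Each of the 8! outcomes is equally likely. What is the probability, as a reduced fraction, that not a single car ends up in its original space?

Favorable outcomes: !8 = 14833.
Total outcomes: 8! = 40320.
Probability = 14833/40320 = 2119/5760.

2119/5760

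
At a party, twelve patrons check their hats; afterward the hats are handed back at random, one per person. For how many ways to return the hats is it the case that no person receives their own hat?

176214841

Recurrence: !12 = 11·(!11 + !10).
!12 = 11·(14684570 + 1334961) = 11·16019531 = 176214841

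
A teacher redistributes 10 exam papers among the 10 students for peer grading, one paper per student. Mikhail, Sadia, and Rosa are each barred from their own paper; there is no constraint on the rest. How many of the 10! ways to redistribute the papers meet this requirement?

2656080

Inclusion-exclusion on the 3 forbidden self-matches:
Σ_{j=0}^{3} (-1)^j C(3,j)(10-j)!
= C(3,0)·10! - C(3,1)·9! + C(3,2)·8! - C(3,3)·7!
= 3628800 - 1088640 + 120960 - 5040
= 2656080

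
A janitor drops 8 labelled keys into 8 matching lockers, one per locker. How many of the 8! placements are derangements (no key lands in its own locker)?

14833

!8 = 8! · Σ_{k=0}^{8} (-1)^k/k!
= 8! - 8!/1! + 8!/2! - 8!/3! + 8!/4! - 8!/5! + 8!/6! - 8!/7! + 8!/8!
= 40320 - 40320 + 20160 - 6720 + 1680 - 336 + 56 - 8 + 1
= 14833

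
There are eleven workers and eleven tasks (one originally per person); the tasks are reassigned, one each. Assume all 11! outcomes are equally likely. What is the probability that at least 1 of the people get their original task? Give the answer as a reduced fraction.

2523223/3991680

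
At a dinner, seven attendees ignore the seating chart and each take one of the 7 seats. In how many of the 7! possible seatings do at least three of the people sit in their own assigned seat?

407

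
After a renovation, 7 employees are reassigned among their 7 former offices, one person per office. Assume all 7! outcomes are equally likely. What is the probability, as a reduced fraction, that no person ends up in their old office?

103/280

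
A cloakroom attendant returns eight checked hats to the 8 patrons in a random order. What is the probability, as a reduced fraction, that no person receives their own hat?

Favorable outcomes: !8 = 14833.
Total outcomes: 8! = 40320.
Probability = 14833/40320 = 2119/5760.

2119/5760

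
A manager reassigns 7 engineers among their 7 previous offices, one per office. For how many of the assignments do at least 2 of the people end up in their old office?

1331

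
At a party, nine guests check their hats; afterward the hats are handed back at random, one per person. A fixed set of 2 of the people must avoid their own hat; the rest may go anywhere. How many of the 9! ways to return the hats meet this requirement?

287280

Inclusion-exclusion on the 2 forbidden self-matches:
Σ_{j=0}^{2} (-1)^j C(2,j)(9-j)!
= C(2,0)·9! - C(2,1)·8! + C(2,2)·7!
= 362880 - 80640 + 5040
= 287280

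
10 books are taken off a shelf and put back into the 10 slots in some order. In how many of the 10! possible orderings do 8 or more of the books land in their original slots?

46

# with exactly i fixed is C(10,i)·!(10-i); sum over i=8..10:
  i=8: C(10,8)·!2 = 45·1 = 45
  i=9: C(10,9)·!1 = 10·0 = 0
  i=10: C(10,10)·!0 = 1·1 = 1
Total = 46.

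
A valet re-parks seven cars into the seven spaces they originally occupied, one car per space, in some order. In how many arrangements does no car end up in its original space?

1854

By inclusion-exclusion, !7 = Σ (-1)^k · 7!/k! for k=0..7
= 7! - 7!/1! + 7!/2! - 7!/3! + 7!/4! - 7!/5! + 7!/6! - 7!/7!
= 5040 - 5040 + 2520 - 840 + 210 - 42 + 7 - 1
= 1854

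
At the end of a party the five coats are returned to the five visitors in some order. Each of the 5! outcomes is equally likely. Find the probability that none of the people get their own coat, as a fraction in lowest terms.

11/30

Favorable outcomes: !5 = 44.
Total outcomes: 5! = 120.
Probability = 44/120 = 11/30.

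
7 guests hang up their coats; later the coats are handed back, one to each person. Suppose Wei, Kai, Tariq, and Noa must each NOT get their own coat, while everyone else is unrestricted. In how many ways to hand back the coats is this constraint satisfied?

2790

Inclusion-exclusion on the 4 forbidden self-matches:
Σ_{j=0}^{4} (-1)^j C(4,j)(7-j)!
= C(4,0)·7! - C(4,1)·6! + C(4,2)·5! - C(4,3)·4! + C(4,4)·3!
= 5040 - 2880 + 720 - 96 + 6
= 2790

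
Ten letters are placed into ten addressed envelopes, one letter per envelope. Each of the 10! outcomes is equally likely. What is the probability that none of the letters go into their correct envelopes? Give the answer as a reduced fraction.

16481/44800

Favorable outcomes: !10 = 1334961.
Total outcomes: 10! = 3628800.
Probability = 1334961/3628800 = 16481/44800.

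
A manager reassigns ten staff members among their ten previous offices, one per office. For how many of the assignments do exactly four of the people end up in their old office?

55650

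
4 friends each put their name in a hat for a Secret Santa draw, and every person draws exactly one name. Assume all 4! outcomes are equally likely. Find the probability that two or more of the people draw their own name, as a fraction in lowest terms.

7/24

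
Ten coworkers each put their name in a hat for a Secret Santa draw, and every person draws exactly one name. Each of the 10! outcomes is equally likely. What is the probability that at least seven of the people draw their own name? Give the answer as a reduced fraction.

143/1814400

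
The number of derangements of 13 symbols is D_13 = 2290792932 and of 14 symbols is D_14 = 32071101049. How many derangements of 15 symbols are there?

481066515734

D_15 = (15-1)·(D_14 + D_13) = 14·(32071101049 + 2290792932) = 14·34361893981 = 481066515734.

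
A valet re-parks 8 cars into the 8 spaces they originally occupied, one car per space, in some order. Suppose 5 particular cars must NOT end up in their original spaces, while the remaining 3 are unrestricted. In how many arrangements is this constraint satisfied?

Inclusion-exclusion on the 5 forbidden self-matches:
Σ_{j=0}^{5} (-1)^j C(5,j)(8-j)!
= C(5,0)·8! - C(5,1)·7! + C(5,2)·6! - C(5,3)·5! + C(5,4)·4! - C(5,5)·3!
= 40320 - 25200 + 7200 - 1200 + 120 - 6
= 21234

21234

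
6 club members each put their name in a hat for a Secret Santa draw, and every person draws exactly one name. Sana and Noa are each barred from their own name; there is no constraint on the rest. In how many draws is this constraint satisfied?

Let A_j be the event that the j-th constrained one is fixed. By inclusion-exclusion over the 2 events:
Σ_{j=0}^{2} (-1)^j C(2,j)(6-j)!
= C(2,0)·6! - C(2,1)·5! + C(2,2)·4!
= 720 - 240 + 24
= 504

504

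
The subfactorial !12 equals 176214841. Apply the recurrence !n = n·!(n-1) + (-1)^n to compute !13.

2290792932

!13 = 13·176214841 - 1 = 2290792932.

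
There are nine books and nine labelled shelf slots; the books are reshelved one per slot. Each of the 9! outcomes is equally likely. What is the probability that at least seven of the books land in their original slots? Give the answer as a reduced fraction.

Favorable outcomes: Σ_{i≥7} C(9,i)·!(9-i) = 36·1 + 9·0 + 1·1 = 37.
Total outcomes: 9! = 362880.
Probability = 37/362880 = 37/362880.

37/362880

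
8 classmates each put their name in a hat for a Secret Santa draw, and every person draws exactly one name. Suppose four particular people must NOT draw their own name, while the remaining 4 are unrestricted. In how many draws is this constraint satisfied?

24024

Inclusion-exclusion on the 4 forbidden self-matches:
Σ_{j=0}^{4} (-1)^j C(4,j)(8-j)!
= C(4,0)·8! - C(4,1)·7! + C(4,2)·6! - C(4,3)·5! + C(4,4)·4!
= 40320 - 20160 + 4320 - 480 + 24
= 24024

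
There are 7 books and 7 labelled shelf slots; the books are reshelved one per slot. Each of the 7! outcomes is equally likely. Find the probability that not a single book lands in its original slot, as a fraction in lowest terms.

103/280

Favorable outcomes: !7 = 1854.
Total outcomes: 7! = 5040.
Probability = 1854/5040 = 103/280.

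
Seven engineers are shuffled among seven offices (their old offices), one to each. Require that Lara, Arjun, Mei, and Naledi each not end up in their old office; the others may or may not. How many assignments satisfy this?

Let A_j be the event that the j-th constrained one is fixed. By inclusion-exclusion over the 4 events:
Σ_{j=0}^{4} (-1)^j C(4,j)(7-j)!
= C(4,0)·7! - C(4,1)·6! + C(4,2)·5! - C(4,3)·4! + C(4,4)·3!
= 5040 - 2880 + 720 - 96 + 6
= 2790

2790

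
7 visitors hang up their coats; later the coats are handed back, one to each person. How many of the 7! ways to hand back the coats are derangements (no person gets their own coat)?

!7 = 7! · Σ_{k=0}^{7} (-1)^k/k!
= 7! - 7!/1! + 7!/2! - 7!/3! + 7!/4! - 7!/5! + 7!/6! - 7!/7!
= 5040 - 5040 + 2520 - 840 + 210 - 42 + 7 - 1
= 1854

1854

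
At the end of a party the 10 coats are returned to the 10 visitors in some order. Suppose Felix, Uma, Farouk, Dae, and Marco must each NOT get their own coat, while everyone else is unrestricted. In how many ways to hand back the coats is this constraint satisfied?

2170680

Let A_j be the event that the j-th constrained one is fixed. By inclusion-exclusion over the 5 events:
Σ_{j=0}^{5} (-1)^j C(5,j)(10-j)!
= C(5,0)·10! - C(5,1)·9! + C(5,2)·8! - C(5,3)·7! + C(5,4)·6! - C(5,5)·5!
= 3628800 - 1814400 + 403200 - 50400 + 3600 - 120
= 2170680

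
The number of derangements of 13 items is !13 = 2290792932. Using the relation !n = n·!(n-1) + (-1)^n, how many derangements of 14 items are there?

!14 = 14·2290792932 + 1 = 32071101049.

32071101049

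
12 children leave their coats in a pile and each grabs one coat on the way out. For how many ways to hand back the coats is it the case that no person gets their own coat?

176214841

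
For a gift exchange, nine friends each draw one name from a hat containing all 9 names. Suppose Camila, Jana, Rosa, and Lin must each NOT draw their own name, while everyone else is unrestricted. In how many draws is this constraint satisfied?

Inclusion-exclusion on the 4 forbidden self-matches:
Σ_{j=0}^{4} (-1)^j C(4,j)(9-j)!
= C(4,0)·9! - C(4,1)·8! + C(4,2)·7! - C(4,3)·6! + C(4,4)·5!
= 362880 - 161280 + 30240 - 2880 + 120
= 229080

229080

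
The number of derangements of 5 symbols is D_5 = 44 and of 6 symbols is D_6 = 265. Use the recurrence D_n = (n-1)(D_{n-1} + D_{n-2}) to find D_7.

1854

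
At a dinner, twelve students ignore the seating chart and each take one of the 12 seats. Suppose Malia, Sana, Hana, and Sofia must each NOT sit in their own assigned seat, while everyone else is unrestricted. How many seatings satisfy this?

Inclusion-exclusion on the 4 forbidden self-matches:
Σ_{j=0}^{4} (-1)^j C(4,j)(12-j)!
= C(4,0)·12! - C(4,1)·11! + C(4,2)·10! - C(4,3)·9! + C(4,4)·8!
= 479001600 - 159667200 + 21772800 - 1451520 + 40320
= 339696000

339696000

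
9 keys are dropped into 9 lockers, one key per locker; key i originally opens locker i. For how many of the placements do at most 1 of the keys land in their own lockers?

266993

# with exactly i fixed is C(9,i)·!(9-i); sum over i=0..1:
  i=0: C(9,0)·!9 = 1·133496 = 133496
  i=1: C(9,1)·!8 = 9·14833 = 133497
Total = 266993.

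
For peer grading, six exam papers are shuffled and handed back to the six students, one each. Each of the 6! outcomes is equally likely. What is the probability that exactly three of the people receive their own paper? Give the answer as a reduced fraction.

1/18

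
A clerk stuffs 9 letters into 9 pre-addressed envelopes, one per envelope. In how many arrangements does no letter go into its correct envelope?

By inclusion-exclusion, !9 = Σ (-1)^k · 9!/k! for k=0..9
= 9! - 9!/1! + 9!/2! - 9!/3! + 9!/4! - 9!/5! + 9!/6! - 9!/7! + 9!/8! - 9!/9!
= 362880 - 362880 + 181440 - 60480 + 15120 - 3024 + 504 - 72 + 9 - 1
= 133496

133496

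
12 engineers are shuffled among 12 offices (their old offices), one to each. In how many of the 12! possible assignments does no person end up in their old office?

176214841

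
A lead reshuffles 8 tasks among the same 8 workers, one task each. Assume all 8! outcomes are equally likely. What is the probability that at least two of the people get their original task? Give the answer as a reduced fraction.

2131/8064

Favorable outcomes: Σ_{i≥2} C(8,i)·!(8-i) = 28·265 + 56·44 + 70·9 + 56·2 + 28·1 + 8·0 + 1·1 = 10655.
Total outcomes: 8! = 40320.
Probability = 10655/40320 = 2131/8064.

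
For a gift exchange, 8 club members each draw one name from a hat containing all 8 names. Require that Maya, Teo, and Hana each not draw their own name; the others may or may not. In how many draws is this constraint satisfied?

Inclusion-exclusion on the 3 forbidden self-matches:
Σ_{j=0}^{3} (-1)^j C(3,j)(8-j)!
= C(3,0)·8! - C(3,1)·7! + C(3,2)·6! - C(3,3)·5!
= 40320 - 15120 + 2160 - 120
= 27240

27240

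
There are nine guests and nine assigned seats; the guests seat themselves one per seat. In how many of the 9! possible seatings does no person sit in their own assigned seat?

!9 = 9! · Σ_{k=0}^{9} (-1)^k/k!
= 9! - 9!/1! + 9!/2! - 9!/3! + 9!/4! - 9!/5! + 9!/6! - 9!/7! + 9!/8! - 9!/9!
= 362880 - 362880 + 181440 - 60480 + 15120 - 3024 + 504 - 72 + 9 - 1
= 133496

133496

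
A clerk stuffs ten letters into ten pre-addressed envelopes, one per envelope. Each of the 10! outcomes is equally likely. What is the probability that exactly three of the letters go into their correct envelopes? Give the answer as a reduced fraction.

Favorable outcomes: C(10,3)·!7 = 120·1854 = 222480.
Total outcomes: 10! = 3628800.
Probability = 222480/3628800 = 103/1680.

103/1680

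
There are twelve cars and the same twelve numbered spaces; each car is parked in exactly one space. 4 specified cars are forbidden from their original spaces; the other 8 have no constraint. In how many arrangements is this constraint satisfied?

Let A_j be the event that the j-th constrained one is fixed. By inclusion-exclusion over the 4 events:
Σ_{j=0}^{4} (-1)^j C(4,j)(12-j)!
= C(4,0)·12! - C(4,1)·11! + C(4,2)·10! - C(4,3)·9! + C(4,4)·8!
= 479001600 - 159667200 + 21772800 - 1451520 + 40320
= 339696000

339696000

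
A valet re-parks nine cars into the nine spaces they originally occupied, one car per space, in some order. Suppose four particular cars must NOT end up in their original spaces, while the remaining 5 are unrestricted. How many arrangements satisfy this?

229080

Inclusion-exclusion on the 4 forbidden self-matches:
Σ_{j=0}^{4} (-1)^j C(4,j)(9-j)!
= C(4,0)·9! - C(4,1)·8! + C(4,2)·7! - C(4,3)·6! + C(4,4)·5!
= 362880 - 161280 + 30240 - 2880 + 120
= 229080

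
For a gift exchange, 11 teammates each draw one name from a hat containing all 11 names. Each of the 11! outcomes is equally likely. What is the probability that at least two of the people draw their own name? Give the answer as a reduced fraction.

10547659/39916800

Favorable outcomes: Σ_{i≥2} C(11,i)·!(11-i) = 55·133496 + 165·14833 + 330·1854 + 462·265 + 462·44 + 330·9 + 165·2 + 55·1 + 11·0 + 1·1 = 10547659.
Total outcomes: 11! = 39916800.
Probability = 10547659/39916800 = 10547659/39916800.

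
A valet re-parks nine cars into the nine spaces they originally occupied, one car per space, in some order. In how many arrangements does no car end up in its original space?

133496

!9 = 9! · Σ_{k=0}^{9} (-1)^k/k!
= 9! - 9!/1! + 9!/2! - 9!/3! + 9!/4! - 9!/5! + 9!/6! - 9!/7! + 9!/8! - 9!/9!
= 362880 - 362880 + 181440 - 60480 + 15120 - 3024 + 504 - 72 + 9 - 1
= 133496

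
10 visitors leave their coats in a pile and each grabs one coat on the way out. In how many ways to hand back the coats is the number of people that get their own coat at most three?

Sum C(10,i)·!(10-i) for i = 0..3:
  i=0: C(10,0)·!10 = 1·1334961 = 1334961
  i=1: C(10,1)·!9 = 10·133496 = 1334960
  i=2: C(10,2)·!8 = 45·14833 = 667485
  i=3: C(10,3)·!7 = 120·1854 = 222480
Total = 3559886.

3559886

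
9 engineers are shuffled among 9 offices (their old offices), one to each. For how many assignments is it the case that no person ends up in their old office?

133496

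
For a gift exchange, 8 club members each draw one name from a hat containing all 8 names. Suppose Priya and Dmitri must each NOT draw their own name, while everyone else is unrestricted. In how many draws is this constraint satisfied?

30960

Let A_j be the event that the j-th constrained one is fixed. By inclusion-exclusion over the 2 events:
Σ_{j=0}^{2} (-1)^j C(2,j)(8-j)!
= C(2,0)·8! - C(2,1)·7! + C(2,2)·6!
= 40320 - 10080 + 720
= 30960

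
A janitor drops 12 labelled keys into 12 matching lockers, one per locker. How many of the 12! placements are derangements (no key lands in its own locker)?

By inclusion-exclusion, !12 = Σ (-1)^k · 12!/k! for k=0..12
= 12! - 12!/1! + 12!/2! - 12!/3! + 12!/4! - 12!/5! + 12!/6! - 12!/7! + 12!/8! - 12!/9! + 12!/10! - 12!/11! + 12!/12!
= 479001600 - 479001600 + 239500800 - 79833600 + 19958400 - 3991680 + 665280 - 95040 + 11880 - 1320 + 132 - 12 + 1
= 176214841

176214841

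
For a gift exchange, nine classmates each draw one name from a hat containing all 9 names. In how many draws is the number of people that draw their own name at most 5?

# with exactly i fixed is C(9,i)·!(9-i); sum over i=0..5:
  i=0: C(9,0)·!9 = 1·133496 = 133496
  i=1: C(9,1)·!8 = 9·14833 = 133497
  i=2: C(9,2)·!7 = 36·1854 = 66744
  i=3: C(9,3)·!6 = 84·265 = 22260
  i=4: C(9,4)·!5 = 126·44 = 5544
  i=5: C(9,5)·!4 = 126·9 = 1134
Total = 362675.

362675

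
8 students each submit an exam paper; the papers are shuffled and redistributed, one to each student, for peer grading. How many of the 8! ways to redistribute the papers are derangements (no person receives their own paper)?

The subfactorial !8 = [8!/e] (nearest integer).
8! = 40320, and 40320/e ≈ 14832.90, so !8 = 14833.

14833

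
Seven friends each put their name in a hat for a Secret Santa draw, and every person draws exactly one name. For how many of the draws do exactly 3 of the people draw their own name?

315

Choose which 3 of the 7 are fixed: C(7,3) = 35.
The remaining 4 must be deranged: !4 = 9.
Total: 35 × 9 = 315.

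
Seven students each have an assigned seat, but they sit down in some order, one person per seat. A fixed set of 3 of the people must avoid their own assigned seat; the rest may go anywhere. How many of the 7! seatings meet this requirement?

Let A_j be the event that the j-th constrained one is fixed. By inclusion-exclusion over the 3 events:
Σ_{j=0}^{3} (-1)^j C(3,j)(7-j)!
= C(3,0)·7! - C(3,1)·6! + C(3,2)·5! - C(3,3)·4!
= 5040 - 2160 + 360 - 24
= 3216

3216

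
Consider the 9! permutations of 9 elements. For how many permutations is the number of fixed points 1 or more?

229384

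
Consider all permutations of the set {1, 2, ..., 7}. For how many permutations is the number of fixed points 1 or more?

3186

Sum C(7,i)·!(7-i) for i = 1..7:
  i=1: C(7,1)·!6 = 7·265 = 1855
  i=2: C(7,2)·!5 = 21·44 = 924
  i=3: C(7,3)·!4 = 35·9 = 315
  i=4: C(7,4)·!3 = 35·2 = 70
  i=5: C(7,5)·!2 = 21·1 = 21
  i=6: C(7,6)·!1 = 7·0 = 0
  i=7: C(7,7)·!0 = 1·1 = 1
Total = 3186.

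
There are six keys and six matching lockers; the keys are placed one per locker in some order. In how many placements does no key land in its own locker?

The subfactorial !6 = [6!/e] (nearest integer).
6! = 720, and 720/e ≈ 264.87, so !6 = 265.

265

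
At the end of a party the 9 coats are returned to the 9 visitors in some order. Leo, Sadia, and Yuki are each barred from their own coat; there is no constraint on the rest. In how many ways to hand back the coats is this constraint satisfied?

Let A_j be the event that the j-th constrained one is fixed. By inclusion-exclusion over the 3 events:
Σ_{j=0}^{3} (-1)^j C(3,j)(9-j)!
= C(3,0)·9! - C(3,1)·8! + C(3,2)·7! - C(3,3)·6!
= 362880 - 120960 + 15120 - 720
= 256320

256320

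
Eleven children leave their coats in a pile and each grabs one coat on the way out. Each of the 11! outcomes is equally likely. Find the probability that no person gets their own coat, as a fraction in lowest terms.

1468457/3991680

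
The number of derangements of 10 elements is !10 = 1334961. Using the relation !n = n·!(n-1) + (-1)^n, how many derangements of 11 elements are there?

14684570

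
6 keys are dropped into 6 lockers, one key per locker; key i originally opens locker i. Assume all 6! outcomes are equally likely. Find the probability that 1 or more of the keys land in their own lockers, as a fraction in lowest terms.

91/144

Favorable outcomes: Σ_{i≥1} C(6,i)·!(6-i) = 6·44 + 15·9 + 20·2 + 15·1 + 6·0 + 1·1 = 455.
Total outcomes: 6! = 720.
Probability = 455/720 = 91/144.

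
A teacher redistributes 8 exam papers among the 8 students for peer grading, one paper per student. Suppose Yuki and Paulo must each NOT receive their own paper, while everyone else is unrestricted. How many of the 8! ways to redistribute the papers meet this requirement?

30960

Inclusion-exclusion on the 2 forbidden self-matches:
Σ_{j=0}^{2} (-1)^j C(2,j)(8-j)!
= C(2,0)·8! - C(2,1)·7! + C(2,2)·6!
= 40320 - 10080 + 720
= 30960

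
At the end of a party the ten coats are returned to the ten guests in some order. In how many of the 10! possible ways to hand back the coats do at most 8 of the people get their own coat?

# with exactly i fixed is C(10,i)·!(10-i); sum over i=0..8:
  i=0: C(10,0)·!10 = 1·1334961 = 1334961
  i=1: C(10,1)·!9 = 10·133496 = 1334960
  i=2: C(10,2)·!8 = 45·14833 = 667485
  i=3: C(10,3)·!7 = 120·1854 = 222480
  i=4: C(10,4)·!6 = 210·265 = 55650
  i=5: C(10,5)·!5 = 252·44 = 11088
  i=6: C(10,6)·!4 = 210·9 = 1890
  i=7: C(10,7)·!3 = 120·2 = 240
  i=8: C(10,8)·!2 = 45·1 = 45
Total = 3628799.

3628799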